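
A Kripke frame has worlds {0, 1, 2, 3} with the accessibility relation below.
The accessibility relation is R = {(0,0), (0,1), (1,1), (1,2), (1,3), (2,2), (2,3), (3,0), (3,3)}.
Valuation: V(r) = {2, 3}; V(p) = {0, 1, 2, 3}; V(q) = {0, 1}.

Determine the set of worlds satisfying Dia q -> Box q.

0, 2

Let φ = Dia q -> Box q. Evaluate φ at each world:
  0 (successors {0, 1}): φ is true.
  1 (successors {1, 2, 3}): φ is false.
  2 (successors {2, 3}): φ is true.
  3 (successors {0, 3}): φ is false.
For instance, at 3:
  At 3: Dia q is true, Box q is false, so Dia q -> Box q is false.
    At 3: Dia q requires q at some successor in {0, 3}.
      q holds at 0, so Dia q is true at 3.
    At 3: Box q requires q at every successor {0, 3}.
      q fails at 3, so Box q is false at 3.
Satisfying worlds: {0, 2}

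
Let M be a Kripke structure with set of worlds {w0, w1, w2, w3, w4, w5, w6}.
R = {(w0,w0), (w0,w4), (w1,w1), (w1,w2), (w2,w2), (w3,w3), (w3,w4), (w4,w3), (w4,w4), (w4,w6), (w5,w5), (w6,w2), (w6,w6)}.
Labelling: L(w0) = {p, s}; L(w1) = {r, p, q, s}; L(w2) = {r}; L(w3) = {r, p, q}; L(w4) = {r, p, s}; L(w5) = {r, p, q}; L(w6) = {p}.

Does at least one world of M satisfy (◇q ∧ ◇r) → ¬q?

Yes

Let φ = (◇q ∧ ◇r) → ¬q. Evaluate φ at each world:
  w0 (successors {w0, w4}): φ is true.
  w1 (successors {w1, w2}): φ is false.
  w2 (successors {w2}): φ is true.
  w3 (successors {w3, w4}): φ is false.
  w4 (successors {w3, w4, w6}): φ is true.
  w5 (successors {w5}): φ is false.
  w6 (successors {w2, w6}): φ is true.
Detail at w0 (witness):
  At w0: ◇q ∧ ◇r is false, ¬q is true, so (◇q ∧ ◇r) → ¬q is true.
    At w0: ◇q is false, ◇r is true, so ◇q ∧ ◇r is false.
      At w0: ◇q requires q at some successor in {w0, w4}.
        At w0: q is false.
        At w4: q is false.
      So ◇q is false at w0.
      At w0: ◇r requires r at some successor in {w0, w4}.
        r holds at w4, so ◇r is true at w0.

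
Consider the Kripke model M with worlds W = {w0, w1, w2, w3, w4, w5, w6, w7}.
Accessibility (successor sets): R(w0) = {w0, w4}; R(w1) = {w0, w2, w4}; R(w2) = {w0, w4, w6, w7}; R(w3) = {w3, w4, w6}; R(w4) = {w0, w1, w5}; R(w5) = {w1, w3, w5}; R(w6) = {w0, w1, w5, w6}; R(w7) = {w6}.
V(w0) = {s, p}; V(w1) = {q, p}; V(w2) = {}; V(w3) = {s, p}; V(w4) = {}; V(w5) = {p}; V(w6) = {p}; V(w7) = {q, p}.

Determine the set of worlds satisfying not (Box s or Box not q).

Let φ = not (Box s or Box not q). Evaluate φ at each world:
  w0 (successors {w0, w4}): φ is false.
  w1 (successors {w0, w2, w4}): φ is false.
  w2 (successors {w0, w4, w6, w7}): φ is true.
  w3 (successors {w3, w4, w6}): φ is false.
  w4 (successors {w0, w1, w5}): φ is true.
  w5 (successors {w1, w3, w5}): φ is true.
  w6 (successors {w0, w1, w5, w6}): φ is true.
  w7 (successors {w6}): φ is false.
For instance, at w4:
  At w4: Box s or Box not q is false, so not (Box s or Box not q) is true.
    At w4: Box s is false, Box not q is false, so Box s or Box not q is false.
      At w4: Box s requires s at every successor {w0, w1, w5}.
        s fails at w1, so Box s is false at w4.
      At w4: Box not q requires not q at every successor {w0, w1, w5}.
        not q fails at w1, so Box not q is false at w4.
Satisfying worlds: {w2, w4, w5, w6}

w2, w4, w5, w6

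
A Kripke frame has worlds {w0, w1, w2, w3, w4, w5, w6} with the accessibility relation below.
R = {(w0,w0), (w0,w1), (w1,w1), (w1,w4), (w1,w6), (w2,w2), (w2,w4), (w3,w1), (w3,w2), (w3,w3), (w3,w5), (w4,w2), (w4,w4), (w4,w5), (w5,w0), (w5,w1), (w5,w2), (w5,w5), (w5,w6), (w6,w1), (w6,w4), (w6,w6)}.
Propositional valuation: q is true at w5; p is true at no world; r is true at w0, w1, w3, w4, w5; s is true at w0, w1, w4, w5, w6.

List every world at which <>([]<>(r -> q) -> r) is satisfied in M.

w0, w1, w2, w3, w4, w5, w6

Let φ = <>([]<>(r -> q) -> r). Evaluate φ at each world:
  w0 (successors {w0, w1}): φ is true.
  w1 (successors {w1, w4, w6}): φ is true.
  w2 (successors {w2, w4}): φ is true.
  w3 (successors {w1, w2, w3, w5}): φ is true.
  w4 (successors {w2, w4, w5}): φ is true.
  w5 (successors {w0, w1, w2, w5, w6}): φ is true.
  w6 (successors {w1, w4, w6}): φ is true.
For instance, at w3:
  At w3: <>([]<>(r -> q) -> r) requires []<>(r -> q) -> r at some successor in {w1, w2, w3, w5}.
    []<>(r -> q) -> r holds at w1, so <>([]<>(r -> q) -> r) is true at w3.
      At w1: []<>(r -> q) is true, r is true, so []<>(r -> q) -> r is true.
Satisfying worlds: {w0, w1, w2, w3, w4, w5, w6}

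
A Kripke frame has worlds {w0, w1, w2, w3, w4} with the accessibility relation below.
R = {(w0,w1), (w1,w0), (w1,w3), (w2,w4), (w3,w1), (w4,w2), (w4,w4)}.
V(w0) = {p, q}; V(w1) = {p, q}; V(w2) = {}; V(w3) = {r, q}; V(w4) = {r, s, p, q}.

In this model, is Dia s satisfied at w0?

No

Recall that Dia ψ holds at a world iff ψ holds at some accessible world.
At w0: Dia s requires s at some successor in {w1}.
  At w1: s is false.
So Dia s is false at w0.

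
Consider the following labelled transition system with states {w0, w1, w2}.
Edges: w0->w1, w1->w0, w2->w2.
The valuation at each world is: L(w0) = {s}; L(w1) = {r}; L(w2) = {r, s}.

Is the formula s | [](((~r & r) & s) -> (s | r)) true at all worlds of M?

Recall that []ψ holds at a world iff ψ holds at every accessible world, and <>ψ holds iff ψ holds at some accessible world.
Let φ = s | [](((~r & r) & s) -> (s | r)). Evaluate φ at each world:
  w0 (successors {w1}): φ is true.
  w1 (successors {w0}): φ is true.
  w2 (successors {w2}): φ is true.
For instance, at w0:
  At w0: s is true, [](((~r & r) & s) -> (s | r)) is true, so s | [](((~r & r) & s) -> (s | r)) is true.
    At w0: [](((~r & r) & s) -> (s | r)) requires ((~r & r) & s) -> (s | r) at every successor {w1}.
      At w1: ((~r & r) & s) -> (s | r) is true.
    So [](((~r & r) & s) -> (s | r)) is true at w0.

Yes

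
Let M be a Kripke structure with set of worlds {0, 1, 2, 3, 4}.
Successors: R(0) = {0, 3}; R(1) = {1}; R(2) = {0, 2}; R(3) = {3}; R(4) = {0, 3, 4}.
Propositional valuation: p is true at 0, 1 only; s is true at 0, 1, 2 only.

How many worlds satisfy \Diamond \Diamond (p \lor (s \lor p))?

Let φ = \Diamond \Diamond (p \lor (s \lor p)). Evaluate φ at each world:
  0 (successors {0, 3}): φ is true.
  1 (successors {1}): φ is true.
  2 (successors {0, 2}): φ is true.
  3 (successors {3}): φ is false.
  4 (successors {0, 3, 4}): φ is true.
For instance, at 3:
  At 3: \Diamond \Diamond (p \lor (s \lor p)) requires \Diamond (p \lor (s \lor p)) at some successor in {3}.
    At 3: \Diamond (p \lor (s \lor p)) is false.
  So \Diamond \Diamond (p \lor (s \lor p)) is false at 3.
Satisfying worlds: {0, 1, 2, 4}

4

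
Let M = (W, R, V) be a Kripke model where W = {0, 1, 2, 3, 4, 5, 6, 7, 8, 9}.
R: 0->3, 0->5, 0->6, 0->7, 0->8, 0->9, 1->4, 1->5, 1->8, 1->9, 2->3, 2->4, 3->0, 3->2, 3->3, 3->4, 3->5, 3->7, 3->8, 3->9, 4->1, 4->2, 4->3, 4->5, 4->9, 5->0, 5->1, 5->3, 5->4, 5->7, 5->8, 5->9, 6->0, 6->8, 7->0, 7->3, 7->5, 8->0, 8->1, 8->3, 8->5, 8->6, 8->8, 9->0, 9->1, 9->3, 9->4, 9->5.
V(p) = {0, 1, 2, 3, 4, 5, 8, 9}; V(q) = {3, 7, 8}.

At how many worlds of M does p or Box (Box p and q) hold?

8

Let φ = p or Box (Box p and q). Evaluate φ at each world:
  0 (successors {3, 5, 6, 7, 8, 9}): φ is true.
  1 (successors {4, 5, 8, 9}): φ is true.
  2 (successors {3, 4}): φ is true.
  3 (successors {0, 2, 3, 4, 5, 7, 8, 9}): φ is true.
  4 (successors {1, 2, 3, 5, 9}): φ is true.
  5 (successors {0, 1, 3, 4, 7, 8, 9}): φ is true.
  6 (successors {0, 8}): φ is false.
  7 (successors {0, 3, 5}): φ is false.
  8 (successors {0, 1, 3, 5, 6, 8}): φ is true.
  9 (successors {0, 1, 3, 4, 5}): φ is true.
For instance, at 8:
  At 8: p is true, Box (Box p and q) is false, so p or Box (Box p and q) is true.
    At 8: Box (Box p and q) requires Box p and q at every successor {0, 1, 3, 5, 6, 8}.
      Box p and q fails at 0, so Box (Box p and q) is false at 8.
Satisfying worlds: {0, 1, 2, 3, 4, 5, 8, 9}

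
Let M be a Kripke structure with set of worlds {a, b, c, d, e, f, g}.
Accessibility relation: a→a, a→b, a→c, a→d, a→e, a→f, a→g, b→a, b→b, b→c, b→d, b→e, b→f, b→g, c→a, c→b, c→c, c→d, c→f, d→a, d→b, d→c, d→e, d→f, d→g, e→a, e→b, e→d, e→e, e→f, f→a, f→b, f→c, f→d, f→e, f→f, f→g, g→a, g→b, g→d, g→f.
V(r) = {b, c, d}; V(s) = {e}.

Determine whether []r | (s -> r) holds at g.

Yes

Recall that []ψ holds at a world iff ψ holds at every accessible world, and <>ψ holds iff ψ holds at some accessible world.
At g: []r is false, s -> r is true, so []r | (s -> r) is true.
  At g: []r requires r at every successor {a, b, d, f}.
    r fails at a, so []r is false at g.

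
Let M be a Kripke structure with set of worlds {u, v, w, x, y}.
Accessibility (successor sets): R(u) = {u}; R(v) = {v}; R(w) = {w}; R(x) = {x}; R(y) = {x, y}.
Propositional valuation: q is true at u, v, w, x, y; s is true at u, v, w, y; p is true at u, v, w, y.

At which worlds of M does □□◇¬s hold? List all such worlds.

Let φ = □□◇¬s. Evaluate φ at each world:
  u (successors {u}): φ is false.
  v (successors {v}): φ is false.
  w (successors {w}): φ is false.
  x (successors {x}): φ is true.
  y (successors {x, y}): φ is true.
For instance, at u:
  At u: □□◇¬s requires □◇¬s at every successor {u}.
    □◇¬s fails at u, so □□◇¬s is false at u.
      At u: □◇¬s requires ◇¬s at every successor {u}.
        ◇¬s fails at u, so □◇¬s is false at u.
Satisfying worlds: {x, y}

x, y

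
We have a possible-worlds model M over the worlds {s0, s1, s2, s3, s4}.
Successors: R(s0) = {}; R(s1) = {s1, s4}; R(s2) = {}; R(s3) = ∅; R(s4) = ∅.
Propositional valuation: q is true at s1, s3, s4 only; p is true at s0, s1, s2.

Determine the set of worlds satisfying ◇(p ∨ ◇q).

Recall that ◇ψ holds at a world iff ψ holds at some accessible world.
Let φ = ◇(p ∨ ◇q). Evaluate φ at each world:
  s0 (successors ∅): φ is false.
  s1 (successors {s1, s4}): φ is true.
  s2 (successors ∅): φ is false.
  s3 (successors ∅): φ is false.
  s4 (successors ∅): φ is false.
For instance, at s1:
  At s1: ◇(p ∨ ◇q) requires p ∨ ◇q at some successor in {s1, s4}.
    p ∨ ◇q holds at s1, so ◇(p ∨ ◇q) is true at s1.
      At s1: p is true, ◇q is true, so p ∨ ◇q is true.
Satisfying worlds: {s1}

s1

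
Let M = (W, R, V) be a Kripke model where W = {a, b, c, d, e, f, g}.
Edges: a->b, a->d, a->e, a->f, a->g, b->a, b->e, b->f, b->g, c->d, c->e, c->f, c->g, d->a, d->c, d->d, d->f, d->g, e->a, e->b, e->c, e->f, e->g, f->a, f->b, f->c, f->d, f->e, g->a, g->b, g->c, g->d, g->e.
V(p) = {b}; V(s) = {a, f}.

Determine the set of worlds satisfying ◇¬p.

a, b, c, d, e, f, g

Recall that ◇ψ holds at a world iff ψ holds at some accessible world.
Let φ = ◇¬p. Evaluate φ at each world:
  a (successors {b, d, e, f, g}): φ is true.
  b (successors {a, e, f, g}): φ is true.
  c (successors {d, e, f, g}): φ is true.
  d (successors {a, c, d, f, g}): φ is true.
  e (successors {a, b, c, f, g}): φ is true.
  f (successors {a, b, c, d, e}): φ is true.
  g (successors {a, b, c, d, e}): φ is true.
For instance, at f:
  At f: ◇¬p requires ¬p at some successor in {a, b, c, d, e}.
    ¬p holds at a, so ◇¬p is true at f.
Satisfying worlds: {a, b, c, d, e, f, g}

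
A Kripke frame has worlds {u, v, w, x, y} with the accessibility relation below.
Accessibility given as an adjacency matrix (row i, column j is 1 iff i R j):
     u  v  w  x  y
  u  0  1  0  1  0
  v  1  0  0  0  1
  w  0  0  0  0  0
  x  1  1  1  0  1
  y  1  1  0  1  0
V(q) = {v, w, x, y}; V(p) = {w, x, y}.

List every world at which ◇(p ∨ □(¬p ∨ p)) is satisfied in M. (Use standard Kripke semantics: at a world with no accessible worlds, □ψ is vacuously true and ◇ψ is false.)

u, v, x, y

Recall that □ψ holds at a world iff ψ holds at every accessible world, and ◇ψ holds iff ψ holds at some accessible world.
Let φ = ◇(p ∨ □(¬p ∨ p)). Evaluate φ at each world:
  u (successors {v, x}): φ is true.
  v (successors {u, y}): φ is true.
  w (successors ∅): φ is false.
  x (successors {u, v, w, y}): φ is true.
  y (successors {u, v, x}): φ is true.
For instance, at y:
  At y: ◇(p ∨ □(¬p ∨ p)) requires p ∨ □(¬p ∨ p) at some successor in {u, v, x}.
    p ∨ □(¬p ∨ p) holds at u, so ◇(p ∨ □(¬p ∨ p)) is true at y.
      At u: p is false, □(¬p ∨ p) is true, so p ∨ □(¬p ∨ p) is true.
Satisfying worlds: {u, v, x, y}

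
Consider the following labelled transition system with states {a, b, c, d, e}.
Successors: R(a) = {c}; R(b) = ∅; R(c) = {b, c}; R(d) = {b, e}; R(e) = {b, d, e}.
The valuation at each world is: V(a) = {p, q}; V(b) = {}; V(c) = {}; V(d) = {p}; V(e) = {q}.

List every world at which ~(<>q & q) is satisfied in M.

Let φ = ~(<>q & q). Evaluate φ at each world:
  a (successors {c}): φ is true.
  b (successors ∅): φ is true.
  c (successors {b, c}): φ is true.
  d (successors {b, e}): φ is true.
  e (successors {b, d, e}): φ is false.
For instance, at e:
  At e: <>q & q is true, so ~(<>q & q) is false.
    At e: <>q is true, q is true, so <>q & q is true.
      At e: <>q requires q at some successor in {b, d, e}.
        q holds at e, so <>q is true at e.
Satisfying worlds: {a, b, c, d}

a, b, c, d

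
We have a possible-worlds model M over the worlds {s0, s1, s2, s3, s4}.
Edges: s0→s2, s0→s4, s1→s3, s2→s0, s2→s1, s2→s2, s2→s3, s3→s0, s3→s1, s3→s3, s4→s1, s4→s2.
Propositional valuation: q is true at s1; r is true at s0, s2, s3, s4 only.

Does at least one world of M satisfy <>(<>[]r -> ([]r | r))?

Recall that []ψ holds at a world iff ψ holds at every accessible world, and <>ψ holds iff ψ holds at some accessible world.
Let φ = <>(<>[]r -> ([]r | r)). Evaluate φ at each world:
  s0 (successors {s2, s4}): φ is true.
  s1 (successors {s3}): φ is true.
  s2 (successors {s0, s1, s2, s3}): φ is true.
  s3 (successors {s0, s1, s3}): φ is true.
  s4 (successors {s1, s2}): φ is true.
Detail at s0 (witness):
  At s0: <>(<>[]r -> ([]r | r)) requires <>[]r -> ([]r | r) at some successor in {s2, s4}.
    <>[]r -> ([]r | r) holds at s2, so <>(<>[]r -> ([]r | r)) is true at s0.
      At s2: <>[]r is true, []r | r is true, so <>[]r -> ([]r | r) is true.

Yes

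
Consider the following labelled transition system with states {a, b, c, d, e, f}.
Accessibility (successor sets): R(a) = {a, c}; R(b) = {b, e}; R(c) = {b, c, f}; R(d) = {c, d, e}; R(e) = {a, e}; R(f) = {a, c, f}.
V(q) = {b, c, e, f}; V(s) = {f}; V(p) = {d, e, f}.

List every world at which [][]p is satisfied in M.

none

Recall that []ψ holds at a world iff ψ holds at every accessible world, and <>ψ holds iff ψ holds at some accessible world.
Let φ = [][]p. Evaluate φ at each world:
  a (successors {a, c}): φ is false.
  b (successors {b, e}): φ is false.
  c (successors {b, c, f}): φ is false.
  d (successors {c, d, e}): φ is false.
  e (successors {a, e}): φ is false.
  f (successors {a, c, f}): φ is false.
For instance, at b:
  At b: [][]p requires []p at every successor {b, e}.
    []p fails at b, so [][]p is false at b.
      At b: []p requires p at every successor {b, e}.
        p fails at b, so []p is false at b.
Satisfying worlds: none.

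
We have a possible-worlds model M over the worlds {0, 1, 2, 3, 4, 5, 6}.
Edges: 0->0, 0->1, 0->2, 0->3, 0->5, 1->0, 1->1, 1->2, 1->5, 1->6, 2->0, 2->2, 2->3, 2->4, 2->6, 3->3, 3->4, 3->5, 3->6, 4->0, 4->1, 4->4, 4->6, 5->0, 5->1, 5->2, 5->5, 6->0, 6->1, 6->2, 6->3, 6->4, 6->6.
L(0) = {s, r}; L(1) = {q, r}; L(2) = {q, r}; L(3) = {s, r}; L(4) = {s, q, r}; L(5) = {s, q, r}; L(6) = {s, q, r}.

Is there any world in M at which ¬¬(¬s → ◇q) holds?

Let φ = ¬¬(¬s → ◇q). Evaluate φ at each world:
  0 (successors {0, 1, 2, 3, 5}): φ is true.
  1 (successors {0, 1, 2, 5, 6}): φ is true.
  2 (successors {0, 2, 3, 4, 6}): φ is true.
  3 (successors {3, 4, 5, 6}): φ is true.
  4 (successors {0, 1, 4, 6}): φ is true.
  5 (successors {0, 1, 2, 5}): φ is true.
  6 (successors {0, 1, 2, 3, 4, 6}): φ is true.
Detail at 0 (witness):
  At 0: ¬(¬s → ◇q) is false, so ¬¬(¬s → ◇q) is true.
    At 0: ¬s → ◇q is true, so ¬(¬s → ◇q) is false.
      At 0: ¬s is false, ◇q is true, so ¬s → ◇q is true.

Yes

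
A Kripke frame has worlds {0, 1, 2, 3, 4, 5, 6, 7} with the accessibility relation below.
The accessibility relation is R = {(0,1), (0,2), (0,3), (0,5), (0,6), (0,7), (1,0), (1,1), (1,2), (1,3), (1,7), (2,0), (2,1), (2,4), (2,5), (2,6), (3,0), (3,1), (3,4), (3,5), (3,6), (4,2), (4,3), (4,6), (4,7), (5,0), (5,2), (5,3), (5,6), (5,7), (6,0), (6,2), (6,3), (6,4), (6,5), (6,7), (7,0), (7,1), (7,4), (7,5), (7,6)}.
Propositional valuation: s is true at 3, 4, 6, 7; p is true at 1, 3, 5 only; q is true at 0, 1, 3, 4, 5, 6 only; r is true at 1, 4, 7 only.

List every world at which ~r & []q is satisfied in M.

Let φ = ~r & []q. Evaluate φ at each world:
  0 (successors {1, 2, 3, 5, 6, 7}): φ is false.
  1 (successors {0, 1, 2, 3, 7}): φ is false.
  2 (successors {0, 1, 4, 5, 6}): φ is true.
  3 (successors {0, 1, 4, 5, 6}): φ is true.
  4 (successors {2, 3, 6, 7}): φ is false.
  5 (successors {0, 2, 3, 6, 7}): φ is false.
  6 (successors {0, 2, 3, 4, 5, 7}): φ is false.
  7 (successors {0, 1, 4, 5, 6}): φ is false.
For instance, at 0:
  At 0: ~r is true, []q is false, so ~r & []q is false.
    At 0: []q requires q at every successor {1, 2, 3, 5, 6, 7}.
      q fails at 2, so []q is false at 0.
Satisfying worlds: {2, 3}

2, 3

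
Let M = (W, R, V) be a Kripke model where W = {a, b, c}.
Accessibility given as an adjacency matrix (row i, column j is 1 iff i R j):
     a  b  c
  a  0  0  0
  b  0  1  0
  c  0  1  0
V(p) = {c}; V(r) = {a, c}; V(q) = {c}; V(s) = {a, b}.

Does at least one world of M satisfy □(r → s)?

Recall that □ψ holds at a world iff ψ holds at every accessible world, and ◇ψ holds iff ψ holds at some accessible world.
Let φ = □(r → s). Evaluate φ at each world:
  a (successors ∅): φ is true.
  b (successors {b}): φ is true.
  c (successors {b}): φ is true.
Detail at a (witness):
  At a: no accessible worlds, so □(r → s) holds vacuously.

Yes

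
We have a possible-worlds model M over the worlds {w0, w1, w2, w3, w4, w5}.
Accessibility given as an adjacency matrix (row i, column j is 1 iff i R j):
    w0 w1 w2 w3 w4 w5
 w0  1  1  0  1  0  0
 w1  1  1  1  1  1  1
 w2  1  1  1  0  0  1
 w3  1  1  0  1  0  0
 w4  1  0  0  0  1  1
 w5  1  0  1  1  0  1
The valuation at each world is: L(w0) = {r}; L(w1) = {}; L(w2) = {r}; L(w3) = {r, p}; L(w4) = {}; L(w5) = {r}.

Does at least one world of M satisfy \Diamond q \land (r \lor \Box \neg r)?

Let φ = \Diamond q \land (r \lor \Box \neg r). Evaluate φ at each world:
  w0 (successors {w0, w1, w3}): φ is false.
  w1 (successors {w0, w1, w2, w3, w4, w5}): φ is false.
  w2 (successors {w0, w1, w2, w5}): φ is false.
  w3 (successors {w0, w1, w3}): φ is false.
  w4 (successors {w0, w4, w5}): φ is false.
  w5 (successors {w0, w2, w3, w5}): φ is false.
For instance, at w1:
  At w1: \Diamond q is false, r \lor \Box \neg r is false, so \Diamond q \land (r \lor \Box \neg r) is false.
    At w1: \Diamond q requires q at some successor in {w0, w1, w2, w3, w4, w5}.
      At w0: q is false.
      At w1: q is false.
      At w2: q is false.
      At w3: q is false.
      At w4: q is false.
      At w5: q is false.
    So \Diamond q is false at w1.
    At w1: r is false, \Box \neg r is false, so r \lor \Box \neg r is false.
      At w1: \Box \neg r requires \neg r at every successor {w0, w1, w2, w3, w4, w5}.
        \neg r fails at w0, so \Box \neg r is false at w1.

No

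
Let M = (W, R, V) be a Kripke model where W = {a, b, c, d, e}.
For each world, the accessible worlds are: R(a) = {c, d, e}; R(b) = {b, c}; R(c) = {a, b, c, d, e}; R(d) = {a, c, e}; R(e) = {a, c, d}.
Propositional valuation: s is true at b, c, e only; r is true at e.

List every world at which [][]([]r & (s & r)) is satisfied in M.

none

Let φ = [][]([]r & (s & r)). Evaluate φ at each world:
  a (successors {c, d, e}): φ is false.
  b (successors {b, c}): φ is false.
  c (successors {a, b, c, d, e}): φ is false.
  d (successors {a, c, e}): φ is false.
  e (successors {a, c, d}): φ is false.
For instance, at a:
  At a: [][]([]r & (s & r)) requires []([]r & (s & r)) at every successor {c, d, e}.
    []([]r & (s & r)) fails at c, so [][]([]r & (s & r)) is false at a.
      At c: []([]r & (s & r)) requires []r & (s & r) at every successor {a, b, c, d, e}.
        []r & (s & r) fails at a, so []([]r & (s & r)) is false at c.
Satisfying worlds: none.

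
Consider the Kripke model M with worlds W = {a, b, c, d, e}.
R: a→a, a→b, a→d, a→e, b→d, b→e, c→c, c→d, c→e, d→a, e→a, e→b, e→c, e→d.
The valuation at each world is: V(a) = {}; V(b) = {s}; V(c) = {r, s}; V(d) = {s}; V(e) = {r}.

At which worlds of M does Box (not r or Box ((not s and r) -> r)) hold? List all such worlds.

Recall that Box ψ holds at a world iff ψ holds at every accessible world, and Dia ψ holds iff ψ holds at some accessible world.
Let φ = Box (not r or Box ((not s and r) -> r)). Evaluate φ at each world:
  a (successors {a, b, d, e}): φ is true.
  b (successors {d, e}): φ is true.
  c (successors {c, d, e}): φ is true.
  d (successors {a}): φ is true.
  e (successors {a, b, c, d}): φ is true.
For instance, at a:
  At a: Box (not r or Box ((not s and r) -> r)) requires not r or Box ((not s and r) -> r) at every successor {a, b, d, e}.
    At a: not r or Box ((not s and r) -> r) is true.
    At b: not r or Box ((not s and r) -> r) is true.
    At d: not r or Box ((not s and r) -> r) is true.
    At e: not r or Box ((not s and r) -> r) is true.
  So Box (not r or Box ((not s and r) -> r)) is true at a.
Satisfying worlds: {a, b, c, d, e}

a, b, c, d, e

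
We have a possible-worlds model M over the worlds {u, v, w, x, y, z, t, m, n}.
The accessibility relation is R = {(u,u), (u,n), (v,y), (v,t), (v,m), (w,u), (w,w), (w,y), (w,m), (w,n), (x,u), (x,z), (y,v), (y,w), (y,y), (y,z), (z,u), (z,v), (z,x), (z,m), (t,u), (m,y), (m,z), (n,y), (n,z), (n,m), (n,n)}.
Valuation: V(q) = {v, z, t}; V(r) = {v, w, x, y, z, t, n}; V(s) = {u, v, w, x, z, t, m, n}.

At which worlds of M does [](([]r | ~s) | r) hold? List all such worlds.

Let φ = [](([]r | ~s) | r). Evaluate φ at each world:
  u (successors {u, n}): φ is false.
  v (successors {y, t, m}): φ is true.
  w (successors {u, w, y, m, n}): φ is false.
  x (successors {u, z}): φ is false.
  y (successors {v, w, y, z}): φ is true.
  z (successors {u, v, x, m}): φ is false.
  t (successors {u}): φ is false.
  m (successors {y, z}): φ is true.
  n (successors {y, z, m, n}): φ is true.
For instance, at z:
  At z: [](([]r | ~s) | r) requires ([]r | ~s) | r at every successor {u, v, x, m}.
    ([]r | ~s) | r fails at u, so [](([]r | ~s) | r) is false at z.
      At u: []r | ~s is false, r is false, so ([]r | ~s) | r is false.
Satisfying worlds: {v, y, m, n}

v, y, m, n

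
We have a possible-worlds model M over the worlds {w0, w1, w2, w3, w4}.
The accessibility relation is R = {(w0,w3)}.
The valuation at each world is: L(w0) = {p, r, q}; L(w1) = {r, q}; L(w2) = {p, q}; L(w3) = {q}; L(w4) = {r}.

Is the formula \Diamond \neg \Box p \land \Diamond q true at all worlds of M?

No

Let φ = \Diamond \neg \Box p \land \Diamond q. Evaluate φ at each world:
  w0 (successors {w3}): φ is false.
  w1 (successors ∅): φ is false.
  w2 (successors ∅): φ is false.
  w3 (successors ∅): φ is false.
  w4 (successors ∅): φ is false.
Detail at w0 (counterexample):
  At w0: \Diamond \neg \Box p is false, \Diamond q is true, so \Diamond \neg \Box p \land \Diamond q is false.
    At w0: \Diamond \neg \Box p requires \neg \Box p at some successor in {w3}.
      At w3: \neg \Box p is false.
    So \Diamond \neg \Box p is false at w0.
    At w0: \Diamond q requires q at some successor in {w3}.
      q holds at w3, so \Diamond q is true at w0.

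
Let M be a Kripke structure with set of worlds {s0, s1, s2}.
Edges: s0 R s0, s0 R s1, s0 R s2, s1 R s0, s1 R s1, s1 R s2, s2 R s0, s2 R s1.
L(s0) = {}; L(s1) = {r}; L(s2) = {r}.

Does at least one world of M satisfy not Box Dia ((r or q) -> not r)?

No

Let φ = not Box Dia ((r or q) -> not r). Evaluate φ at each world:
  s0 (successors {s0, s1, s2}): φ is false.
  s1 (successors {s0, s1, s2}): φ is false.
  s2 (successors {s0, s1}): φ is false.
For instance, at s1:
  At s1: Box Dia ((r or q) -> not r) is true, so not Box Dia ((r or q) -> not r) is false.
    At s1: Box Dia ((r or q) -> not r) requires Dia ((r or q) -> not r) at every successor {s0, s1, s2}.
      At s0: Dia ((r or q) -> not r) is true.
      At s1: Dia ((r or q) -> not r) is true.
      At s2: Dia ((r or q) -> not r) is true.
    So Box Dia ((r or q) -> not r) is true at s1.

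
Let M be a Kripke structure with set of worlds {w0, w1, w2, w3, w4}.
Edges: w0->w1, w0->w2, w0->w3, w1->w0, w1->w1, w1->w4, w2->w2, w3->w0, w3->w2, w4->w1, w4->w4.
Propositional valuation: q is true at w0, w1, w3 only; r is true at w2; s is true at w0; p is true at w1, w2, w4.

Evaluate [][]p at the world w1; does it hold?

At w1: [][]p requires []p at every successor {w0, w1, w4}.
  []p fails at w0, so [][]p is false at w1.
    At w0: []p requires p at every successor {w1, w2, w3}.
      p fails at w3, so []p is false at w0.

No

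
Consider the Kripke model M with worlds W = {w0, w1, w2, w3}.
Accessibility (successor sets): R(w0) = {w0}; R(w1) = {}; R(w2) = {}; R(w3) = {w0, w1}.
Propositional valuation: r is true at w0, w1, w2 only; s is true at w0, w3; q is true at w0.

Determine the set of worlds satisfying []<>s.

w0, w1, w2

Let φ = []<>s. Evaluate φ at each world:
  w0 (successors {w0}): φ is true.
  w1 (successors ∅): φ is true.
  w2 (successors ∅): φ is true.
  w3 (successors {w0, w1}): φ is false.
For instance, at w3:
  At w3: []<>s requires <>s at every successor {w0, w1}.
    <>s fails at w1, so []<>s is false at w3.
      At w1: no accessible worlds, so <>s is false.
Satisfying worlds: {w0, w1, w2}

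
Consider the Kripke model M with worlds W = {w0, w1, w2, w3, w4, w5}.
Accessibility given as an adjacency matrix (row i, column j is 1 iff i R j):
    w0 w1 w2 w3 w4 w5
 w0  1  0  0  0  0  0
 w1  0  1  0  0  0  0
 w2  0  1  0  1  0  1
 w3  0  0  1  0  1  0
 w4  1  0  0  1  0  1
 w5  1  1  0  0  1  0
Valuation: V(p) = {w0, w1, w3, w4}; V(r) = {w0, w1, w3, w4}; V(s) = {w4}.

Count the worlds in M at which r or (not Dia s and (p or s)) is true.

4

Let φ = r or (not Dia s and (p or s)). Evaluate φ at each world:
  w0 (successors {w0}): φ is true.
  w1 (successors {w1}): φ is true.
  w2 (successors {w1, w3, w5}): φ is false.
  w3 (successors {w2, w4}): φ is true.
  w4 (successors {w0, w3, w5}): φ is true.
  w5 (successors {w0, w1, w4}): φ is false.
For instance, at w0:
  At w0: r is true, not Dia s and (p or s) is true, so r or (not Dia s and (p or s)) is true.
    At w0: not Dia s is true, p or s is true, so not Dia s and (p or s) is true.
      At w0: Dia s is false, so not Dia s is true.
Satisfying worlds: {w0, w1, w3, w4}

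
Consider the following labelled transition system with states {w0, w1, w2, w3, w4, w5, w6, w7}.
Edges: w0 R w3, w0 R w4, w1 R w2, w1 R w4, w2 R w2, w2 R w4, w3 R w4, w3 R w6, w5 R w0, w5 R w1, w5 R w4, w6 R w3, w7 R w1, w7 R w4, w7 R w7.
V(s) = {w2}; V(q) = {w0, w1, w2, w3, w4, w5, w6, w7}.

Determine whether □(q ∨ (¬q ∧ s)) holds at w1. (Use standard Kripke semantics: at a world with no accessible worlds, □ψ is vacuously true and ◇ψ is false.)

At w1: □(q ∨ (¬q ∧ s)) requires q ∨ (¬q ∧ s) at every successor {w2, w4}.
  At w2: q ∨ (¬q ∧ s) is true.
  At w4: q ∨ (¬q ∧ s) is true.
So □(q ∨ (¬q ∧ s)) is true at w1.

Yes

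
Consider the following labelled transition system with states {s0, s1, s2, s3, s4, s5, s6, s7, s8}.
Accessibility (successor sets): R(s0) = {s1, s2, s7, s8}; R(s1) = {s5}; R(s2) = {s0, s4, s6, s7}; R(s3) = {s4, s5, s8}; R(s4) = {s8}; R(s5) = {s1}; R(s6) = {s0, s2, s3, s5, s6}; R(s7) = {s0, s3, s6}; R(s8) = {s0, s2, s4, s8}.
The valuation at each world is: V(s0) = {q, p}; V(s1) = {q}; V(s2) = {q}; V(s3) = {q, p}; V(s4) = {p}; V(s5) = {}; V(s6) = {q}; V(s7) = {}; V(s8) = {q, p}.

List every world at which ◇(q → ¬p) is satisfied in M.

s0, s1, s2, s3, s5, s6, s7, s8

Let φ = ◇(q → ¬p). Evaluate φ at each world:
  s0 (successors {s1, s2, s7, s8}): φ is true.
  s1 (successors {s5}): φ is true.
  s2 (successors {s0, s4, s6, s7}): φ is true.
  s3 (successors {s4, s5, s8}): φ is true.
  s4 (successors {s8}): φ is false.
  s5 (successors {s1}): φ is true.
  s6 (successors {s0, s2, s3, s5, s6}): φ is true.
  s7 (successors {s0, s3, s6}): φ is true.
  s8 (successors {s0, s2, s4, s8}): φ is true.
For instance, at s2:
  At s2: ◇(q → ¬p) requires q → ¬p at some successor in {s0, s4, s6, s7}.
    q → ¬p holds at s4, so ◇(q → ¬p) is true at s2.
Satisfying worlds: {s0, s1, s2, s3, s5, s6, s7, s8}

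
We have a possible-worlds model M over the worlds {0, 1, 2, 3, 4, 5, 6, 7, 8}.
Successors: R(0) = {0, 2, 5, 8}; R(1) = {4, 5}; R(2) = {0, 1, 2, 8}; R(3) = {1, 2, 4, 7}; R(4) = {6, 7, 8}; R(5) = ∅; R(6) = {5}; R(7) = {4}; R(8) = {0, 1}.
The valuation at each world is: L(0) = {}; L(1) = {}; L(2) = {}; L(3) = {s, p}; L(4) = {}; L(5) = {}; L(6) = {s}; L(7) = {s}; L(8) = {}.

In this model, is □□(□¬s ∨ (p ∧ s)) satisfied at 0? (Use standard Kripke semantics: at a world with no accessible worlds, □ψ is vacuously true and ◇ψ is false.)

Recall that □ψ holds at a world iff ψ holds at every accessible world, and ◇ψ holds iff ψ holds at some accessible world.
At 0: □□(□¬s ∨ (p ∧ s)) requires □(□¬s ∨ (p ∧ s)) at every successor {0, 2, 5, 8}.
  At 0: □(□¬s ∨ (p ∧ s)) is true.
  At 2: □(□¬s ∨ (p ∧ s)) is true.
  At 5: □(□¬s ∨ (p ∧ s)) is true.
  At 8: □(□¬s ∨ (p ∧ s)) is true.
So □□(□¬s ∨ (p ∧ s)) is true at 0.

Yes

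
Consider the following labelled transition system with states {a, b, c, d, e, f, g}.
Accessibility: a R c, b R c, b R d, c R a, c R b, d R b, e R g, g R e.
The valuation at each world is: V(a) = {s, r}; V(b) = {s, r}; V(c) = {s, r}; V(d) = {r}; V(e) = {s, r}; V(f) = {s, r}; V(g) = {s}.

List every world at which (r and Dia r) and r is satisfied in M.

Let φ = (r and Dia r) and r. Evaluate φ at each world:
  a (successors {c}): φ is true.
  b (successors {c, d}): φ is true.
  c (successors {a, b}): φ is true.
  d (successors {b}): φ is true.
  e (successors {g}): φ is false.
  f (successors ∅): φ is false.
  g (successors {e}): φ is false.
For instance, at a:
  At a: r and Dia r is true, r is true, so (r and Dia r) and r is true.
    At a: r is true, Dia r is true, so r and Dia r is true.
      At a: Dia r requires r at some successor in {c}.
        r holds at c, so Dia r is true at a.
Satisfying worlds: {a, b, c, d}

a, b, c, d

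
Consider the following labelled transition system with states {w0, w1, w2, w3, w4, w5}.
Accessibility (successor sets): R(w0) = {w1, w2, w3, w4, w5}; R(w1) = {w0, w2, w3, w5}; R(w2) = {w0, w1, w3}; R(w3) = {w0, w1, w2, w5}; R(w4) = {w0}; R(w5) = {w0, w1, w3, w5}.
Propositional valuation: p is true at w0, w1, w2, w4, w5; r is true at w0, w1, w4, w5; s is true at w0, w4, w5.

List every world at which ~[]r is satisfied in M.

w0, w1, w2, w3, w5

Recall that []ψ holds at a world iff ψ holds at every accessible world, and <>ψ holds iff ψ holds at some accessible world.
Let φ = ~[]r. Evaluate φ at each world:
  w0 (successors {w1, w2, w3, w4, w5}): φ is true.
  w1 (successors {w0, w2, w3, w5}): φ is true.
  w2 (successors {w0, w1, w3}): φ is true.
  w3 (successors {w0, w1, w2, w5}): φ is true.
  w4 (successors {w0}): φ is false.
  w5 (successors {w0, w1, w3, w5}): φ is true.
For instance, at w0:
  At w0: []r is false, so ~[]r is true.
    At w0: []r requires r at every successor {w1, w2, w3, w4, w5}.
      r fails at w2, so []r is false at w0.
Satisfying worlds: {w0, w1, w2, w3, w5}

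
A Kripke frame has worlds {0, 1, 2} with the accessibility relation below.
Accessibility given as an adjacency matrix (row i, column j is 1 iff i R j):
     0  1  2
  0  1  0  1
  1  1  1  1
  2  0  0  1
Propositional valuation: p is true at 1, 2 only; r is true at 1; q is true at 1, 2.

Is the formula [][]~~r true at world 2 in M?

At 2: [][]~~r requires []~~r at every successor {2}.
  []~~r fails at 2, so [][]~~r is false at 2.
    At 2: []~~r requires ~~r at every successor {2}.
      ~~r fails at 2, so []~~r is false at 2.

No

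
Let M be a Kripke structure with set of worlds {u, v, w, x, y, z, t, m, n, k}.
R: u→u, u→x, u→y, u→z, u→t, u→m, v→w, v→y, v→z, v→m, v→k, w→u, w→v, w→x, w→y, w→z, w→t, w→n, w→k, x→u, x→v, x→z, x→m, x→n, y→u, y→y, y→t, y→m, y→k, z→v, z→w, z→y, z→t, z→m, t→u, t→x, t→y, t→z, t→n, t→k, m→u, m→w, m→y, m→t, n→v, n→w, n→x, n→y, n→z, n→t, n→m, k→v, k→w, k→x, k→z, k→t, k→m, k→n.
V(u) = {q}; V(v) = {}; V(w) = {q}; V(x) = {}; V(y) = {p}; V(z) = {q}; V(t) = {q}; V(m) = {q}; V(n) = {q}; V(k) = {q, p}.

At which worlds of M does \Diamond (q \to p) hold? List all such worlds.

Let φ = \Diamond (q \to p). Evaluate φ at each world:
  u (successors {u, x, y, z, t, m}): φ is true.
  v (successors {w, y, z, m, k}): φ is true.
  w (successors {u, v, x, y, z, t, n, k}): φ is true.
  x (successors {u, v, z, m, n}): φ is true.
  y (successors {u, y, t, m, k}): φ is true.
  z (successors {v, w, y, t, m}): φ is true.
  t (successors {u, x, y, z, n, k}): φ is true.
  m (successors {u, w, y, t}): φ is true.
  n (successors {v, w, x, y, z, t, m}): φ is true.
  k (successors {v, w, x, z, t, m, n}): φ is true.
For instance, at v:
  At v: \Diamond (q \to p) requires q \to p at some successor in {w, y, z, m, k}.
    q \to p holds at y, so \Diamond (q \to p) is true at v.
Satisfying worlds: {u, v, w, x, y, z, t, m, n, k}

u, v, w, x, y, z, t, m, n, k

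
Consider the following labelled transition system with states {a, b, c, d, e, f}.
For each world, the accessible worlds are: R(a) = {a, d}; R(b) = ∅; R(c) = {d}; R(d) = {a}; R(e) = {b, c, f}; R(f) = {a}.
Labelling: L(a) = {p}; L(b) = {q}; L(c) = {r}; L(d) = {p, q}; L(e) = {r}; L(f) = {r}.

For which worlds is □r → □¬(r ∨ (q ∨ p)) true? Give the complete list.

Let φ = □r → □¬(r ∨ (q ∨ p)). Evaluate φ at each world:
  a (successors {a, d}): φ is true.
  b (successors ∅): φ is true.
  c (successors {d}): φ is true.
  d (successors {a}): φ is true.
  e (successors {b, c, f}): φ is true.
  f (successors {a}): φ is true.
For instance, at e:
  At e: □r is false, □¬(r ∨ (q ∨ p)) is false, so □r → □¬(r ∨ (q ∨ p)) is true.
    At e: □r requires r at every successor {b, c, f}.
      r fails at b, so □r is false at e.
    At e: □¬(r ∨ (q ∨ p)) requires ¬(r ∨ (q ∨ p)) at every successor {b, c, f}.
      ¬(r ∨ (q ∨ p)) fails at b, so □¬(r ∨ (q ∨ p)) is false at e.
Satisfying worlds: {a, b, c, d, e, f}

a, b, c, d, e, f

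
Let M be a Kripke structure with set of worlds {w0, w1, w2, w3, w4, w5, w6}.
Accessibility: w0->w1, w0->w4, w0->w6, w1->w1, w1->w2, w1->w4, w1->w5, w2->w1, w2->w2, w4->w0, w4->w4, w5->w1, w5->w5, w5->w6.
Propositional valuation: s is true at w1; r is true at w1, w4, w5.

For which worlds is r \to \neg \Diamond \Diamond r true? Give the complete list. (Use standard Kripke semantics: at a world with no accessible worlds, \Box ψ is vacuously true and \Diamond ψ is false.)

Let φ = r \to \neg \Diamond \Diamond r. Evaluate φ at each world:
  w0 (successors {w1, w4, w6}): φ is true.
  w1 (successors {w1, w2, w4, w5}): φ is false.
  w2 (successors {w1, w2}): φ is true.
  w3 (successors ∅): φ is true.
  w4 (successors {w0, w4}): φ is false.
  w5 (successors {w1, w5, w6}): φ is false.
  w6 (successors ∅): φ is true.
For instance, at w1:
  At w1: r is true, \neg \Diamond \Diamond r is false, so r \to \neg \Diamond \Diamond r is false.
    At w1: \Diamond \Diamond r is true, so \neg \Diamond \Diamond r is false.
      At w1: \Diamond \Diamond r requires \Diamond r at some successor in {w1, w2, w4, w5}.
        \Diamond r holds at w1, so \Diamond \Diamond r is true at w1.
Satisfying worlds: {w0, w2, w3, w6}

w0, w2, w3, w6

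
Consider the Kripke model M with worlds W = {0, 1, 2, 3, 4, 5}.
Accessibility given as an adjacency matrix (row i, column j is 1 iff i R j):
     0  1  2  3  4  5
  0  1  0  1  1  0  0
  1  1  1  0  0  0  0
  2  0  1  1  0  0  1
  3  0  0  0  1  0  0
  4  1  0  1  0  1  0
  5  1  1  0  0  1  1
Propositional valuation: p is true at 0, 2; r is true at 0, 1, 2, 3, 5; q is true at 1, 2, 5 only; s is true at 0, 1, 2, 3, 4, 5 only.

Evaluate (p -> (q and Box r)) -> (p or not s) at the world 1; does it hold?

At 1: p -> (q and Box r) is true, p or not s is false, so (p -> (q and Box r)) -> (p or not s) is false.
  At 1: p is false, q and Box r is true, so p -> (q and Box r) is true.
    At 1: q is true, Box r is true, so q and Box r is true.
      At 1: Box r requires r at every successor {0, 1}.
        At 0: r is true.
        At 1: r is true.
      So Box r is true at 1.

No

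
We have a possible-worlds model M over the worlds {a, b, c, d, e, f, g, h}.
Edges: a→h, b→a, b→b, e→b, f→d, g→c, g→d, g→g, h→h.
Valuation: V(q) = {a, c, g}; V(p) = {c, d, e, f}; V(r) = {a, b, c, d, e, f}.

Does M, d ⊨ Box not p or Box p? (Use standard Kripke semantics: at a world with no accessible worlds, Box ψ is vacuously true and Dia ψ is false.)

At d: Box not p is true, Box p is true, so Box not p or Box p is true.
  At d: no accessible worlds, so Box not p holds vacuously.
  At d: no accessible worlds, so Box p holds vacuously.

Yes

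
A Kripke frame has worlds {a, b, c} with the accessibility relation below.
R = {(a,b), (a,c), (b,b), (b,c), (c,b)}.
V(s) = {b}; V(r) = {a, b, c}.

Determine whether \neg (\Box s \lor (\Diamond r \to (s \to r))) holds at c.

No

At c: \Box s \lor (\Diamond r \to (s \to r)) is true, so \neg (\Box s \lor (\Diamond r \to (s \to r))) is false.
  At c: \Box s is true, \Diamond r \to (s \to r) is true, so \Box s \lor (\Diamond r \to (s \to r)) is true.
    At c: \Box s requires s at every successor {b}.
      At b: s is true.
    So \Box s is true at c.
    At c: \Diamond r is true, s \to r is true, so \Diamond r \to (s \to r) is true.
      At c: \Diamond r requires r at some successor in {b}.
        r holds at b, so \Diamond r is true at c.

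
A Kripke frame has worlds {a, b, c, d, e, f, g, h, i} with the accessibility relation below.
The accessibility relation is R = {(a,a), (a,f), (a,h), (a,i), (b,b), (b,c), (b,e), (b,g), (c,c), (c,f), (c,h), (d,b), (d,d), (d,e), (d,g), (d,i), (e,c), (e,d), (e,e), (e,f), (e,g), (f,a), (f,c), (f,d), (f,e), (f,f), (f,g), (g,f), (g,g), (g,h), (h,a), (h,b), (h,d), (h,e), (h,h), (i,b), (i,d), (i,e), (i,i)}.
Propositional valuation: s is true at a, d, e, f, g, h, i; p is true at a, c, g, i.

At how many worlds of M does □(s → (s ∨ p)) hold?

9

Recall that □ψ holds at a world iff ψ holds at every accessible world, and ◇ψ holds iff ψ holds at some accessible world.
Let φ = □(s → (s ∨ p)). Evaluate φ at each world:
  a (successors {a, f, h, i}): φ is true.
  b (successors {b, c, e, g}): φ is true.
  c (successors {c, f, h}): φ is true.
  d (successors {b, d, e, g, i}): φ is true.
  e (successors {c, d, e, f, g}): φ is true.
  f (successors {a, c, d, e, f, g}): φ is true.
  g (successors {f, g, h}): φ is true.
  h (successors {a, b, d, e, h}): φ is true.
  i (successors {b, d, e, i}): φ is true.
For instance, at a:
  At a: □(s → (s ∨ p)) requires s → (s ∨ p) at every successor {a, f, h, i}.
    At a: s → (s ∨ p) is true.
    At f: s → (s ∨ p) is true.
    At h: s → (s ∨ p) is true.
    At i: s → (s ∨ p) is true.
  So □(s → (s ∨ p)) is true at a.
Satisfying worlds: {a, b, c, d, e, f, g, h, i}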